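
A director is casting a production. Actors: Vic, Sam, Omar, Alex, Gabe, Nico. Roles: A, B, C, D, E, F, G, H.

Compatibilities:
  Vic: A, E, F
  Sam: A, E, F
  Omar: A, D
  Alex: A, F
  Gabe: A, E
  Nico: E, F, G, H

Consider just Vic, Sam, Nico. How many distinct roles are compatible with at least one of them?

5

The union of neighbours of {Vic, Sam, Nico} is {A, E, F, G, H}, which has 5 elements.
Since |N(S)| = 5 ≥ |S| = 3, Hall's condition holds for this subset.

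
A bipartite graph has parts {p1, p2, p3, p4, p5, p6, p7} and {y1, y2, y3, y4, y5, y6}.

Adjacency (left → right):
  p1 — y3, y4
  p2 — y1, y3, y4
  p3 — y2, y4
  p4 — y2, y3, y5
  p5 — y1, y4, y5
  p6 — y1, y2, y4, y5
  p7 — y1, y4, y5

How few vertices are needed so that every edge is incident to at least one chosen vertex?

5

A maximum matching has 5 edges (e.g. p1–y4, p2–y3, p3–y2, p4–y5, p5–y1).
By König's theorem the minimum vertex cover has the same size. One such cover is {y1, y2, y3, y4, y5}.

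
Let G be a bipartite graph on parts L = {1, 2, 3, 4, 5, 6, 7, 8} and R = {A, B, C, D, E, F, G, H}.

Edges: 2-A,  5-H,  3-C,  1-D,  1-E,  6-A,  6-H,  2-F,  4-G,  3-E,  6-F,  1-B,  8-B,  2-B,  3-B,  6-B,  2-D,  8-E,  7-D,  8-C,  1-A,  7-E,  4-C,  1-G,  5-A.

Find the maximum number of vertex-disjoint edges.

For example, pair 1-G, 2-F, 3-E, 4-C, 5-A, 6-H, 7-D, 8-B.
All 8 left vertices are matched, so no larger matching exists.

8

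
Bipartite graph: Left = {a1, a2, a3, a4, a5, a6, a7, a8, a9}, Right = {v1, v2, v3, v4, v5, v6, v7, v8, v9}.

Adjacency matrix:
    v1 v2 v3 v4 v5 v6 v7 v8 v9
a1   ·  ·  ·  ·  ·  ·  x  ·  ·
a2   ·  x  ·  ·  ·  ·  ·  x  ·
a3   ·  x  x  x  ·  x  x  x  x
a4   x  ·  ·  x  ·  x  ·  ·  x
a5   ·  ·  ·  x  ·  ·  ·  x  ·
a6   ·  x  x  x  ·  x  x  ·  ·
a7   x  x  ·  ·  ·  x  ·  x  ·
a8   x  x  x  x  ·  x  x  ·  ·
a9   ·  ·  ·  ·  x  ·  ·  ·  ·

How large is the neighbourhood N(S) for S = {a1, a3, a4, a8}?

The union of neighbours of {a1, a3, a4, a8} is {v1, v2, v3, v4, v6, v7, v8, v9}, which has 8 elements.
Since |N(S)| = 8 ≥ |S| = 4, Hall's condition holds for this subset.

8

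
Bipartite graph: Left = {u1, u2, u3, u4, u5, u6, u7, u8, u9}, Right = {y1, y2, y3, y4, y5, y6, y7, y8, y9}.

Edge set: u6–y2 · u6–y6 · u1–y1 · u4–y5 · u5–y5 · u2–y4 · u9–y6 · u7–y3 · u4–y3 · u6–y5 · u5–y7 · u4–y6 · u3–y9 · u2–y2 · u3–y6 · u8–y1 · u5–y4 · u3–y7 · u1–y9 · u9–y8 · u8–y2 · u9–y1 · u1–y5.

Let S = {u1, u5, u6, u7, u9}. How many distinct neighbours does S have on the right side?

9

The union of neighbours of {u1, u5, u6, u7, u9} is {y1, y2, y3, y4, y5, y6, y7, y8, y9}, which has 9 elements.
Since |N(S)| = 9 ≥ |S| = 5, Hall's condition holds for this subset.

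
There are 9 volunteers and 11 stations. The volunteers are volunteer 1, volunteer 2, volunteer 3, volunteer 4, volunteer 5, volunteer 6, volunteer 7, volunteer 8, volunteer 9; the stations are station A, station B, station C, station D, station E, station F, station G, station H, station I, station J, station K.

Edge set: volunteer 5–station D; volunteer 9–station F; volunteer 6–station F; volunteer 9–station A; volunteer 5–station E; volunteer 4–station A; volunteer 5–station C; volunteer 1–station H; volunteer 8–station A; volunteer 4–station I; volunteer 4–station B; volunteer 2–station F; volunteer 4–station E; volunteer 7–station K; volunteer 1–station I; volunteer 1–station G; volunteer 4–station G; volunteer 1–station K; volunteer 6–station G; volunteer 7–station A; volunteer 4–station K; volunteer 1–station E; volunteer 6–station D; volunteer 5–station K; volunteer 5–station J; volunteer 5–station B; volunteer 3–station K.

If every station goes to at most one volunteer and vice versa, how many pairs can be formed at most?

For example, pair volunteer 1–station I, volunteer 2–station F, volunteer 3–station K, volunteer 4–station B, volunteer 5–station J, volunteer 6–station D, volunteer 7–station A.
The set {volunteer 2, volunteer 3, volunteer 7, volunteer 8, volunteer 9} has only 3 neighbours ({station A, station F, station K}), so by Hall's theorem at most 7 of the 9 volunteers can be matched.

7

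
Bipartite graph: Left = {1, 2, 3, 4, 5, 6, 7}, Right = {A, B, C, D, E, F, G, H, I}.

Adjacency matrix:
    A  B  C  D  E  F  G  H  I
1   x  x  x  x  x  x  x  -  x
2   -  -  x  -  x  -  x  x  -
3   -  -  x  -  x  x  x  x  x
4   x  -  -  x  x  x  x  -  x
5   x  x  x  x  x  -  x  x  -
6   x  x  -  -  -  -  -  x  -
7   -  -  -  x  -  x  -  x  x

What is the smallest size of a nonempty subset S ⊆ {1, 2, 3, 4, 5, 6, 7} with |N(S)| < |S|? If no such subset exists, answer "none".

A matching saturating every left vertex exists, for instance 1→E, 2→C, 3→H, 4→A, 5→G, 6→B, 7→F.
By Hall's marriage theorem, this means |N(S)| ≥ |S| for every subset S, so no violating subset exists.

none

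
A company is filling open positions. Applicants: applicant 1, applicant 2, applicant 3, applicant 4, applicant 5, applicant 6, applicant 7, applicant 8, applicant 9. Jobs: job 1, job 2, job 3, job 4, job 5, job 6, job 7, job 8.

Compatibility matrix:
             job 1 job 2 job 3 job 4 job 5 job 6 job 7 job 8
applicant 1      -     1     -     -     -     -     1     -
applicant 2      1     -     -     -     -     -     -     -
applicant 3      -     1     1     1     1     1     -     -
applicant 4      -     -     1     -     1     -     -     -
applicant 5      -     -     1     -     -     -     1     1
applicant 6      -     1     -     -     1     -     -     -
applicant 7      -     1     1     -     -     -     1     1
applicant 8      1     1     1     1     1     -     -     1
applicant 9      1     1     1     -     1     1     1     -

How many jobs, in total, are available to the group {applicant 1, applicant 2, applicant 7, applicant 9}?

7

The union of neighbours of {applicant 1, applicant 2, applicant 7, applicant 9} is {job 1, job 2, job 3, job 5, job 6, job 7, job 8}, which has 7 elements.
Since |N(S)| = 7 ≥ |S| = 4, Hall's condition holds for this subset.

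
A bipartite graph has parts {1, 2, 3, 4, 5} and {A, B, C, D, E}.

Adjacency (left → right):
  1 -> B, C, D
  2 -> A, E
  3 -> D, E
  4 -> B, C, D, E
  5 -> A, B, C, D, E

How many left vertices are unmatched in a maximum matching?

0

For example, pair 1–C, 2–E, 3–D, 4–B, 5–A.
This saturates every left vertex, so 5 is the maximum.
That matches 5 of the 5, leaving 0 unmatched; no matching can do better.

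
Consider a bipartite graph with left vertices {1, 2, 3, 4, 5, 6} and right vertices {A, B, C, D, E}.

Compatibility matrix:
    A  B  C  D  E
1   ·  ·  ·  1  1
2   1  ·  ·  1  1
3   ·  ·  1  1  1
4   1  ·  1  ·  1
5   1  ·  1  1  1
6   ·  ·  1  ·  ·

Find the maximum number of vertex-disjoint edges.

4

One maximum matching: 1-D, 2-A, 3-C, 4-E.
The set {1, 2, 3, 4, 5, 6} has only 4 neighbours ({A, C, D, E}), so by Hall's theorem at most 4 of the 6 left vertices can be matched.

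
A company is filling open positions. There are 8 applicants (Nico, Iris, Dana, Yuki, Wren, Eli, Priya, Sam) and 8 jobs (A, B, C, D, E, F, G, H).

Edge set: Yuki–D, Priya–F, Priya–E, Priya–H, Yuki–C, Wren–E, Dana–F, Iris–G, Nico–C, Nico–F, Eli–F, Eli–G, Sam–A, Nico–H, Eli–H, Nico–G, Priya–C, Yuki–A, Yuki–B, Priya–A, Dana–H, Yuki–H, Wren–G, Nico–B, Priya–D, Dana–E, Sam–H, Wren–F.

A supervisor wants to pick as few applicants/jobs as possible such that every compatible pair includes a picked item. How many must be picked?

8

{Nico, Iris, Dana, Yuki, Wren, Eli, Priya, Sam} is a vertex cover of size 8: every edge has an endpoint in this set.
No smaller cover exists because Nico–C, Iris–G, Dana–H, Yuki–B, Wren–E, Eli–F, Priya–D, Sam–A is a matching of size 8, and a cover must include an endpoint of each of these disjoint edges (König's theorem).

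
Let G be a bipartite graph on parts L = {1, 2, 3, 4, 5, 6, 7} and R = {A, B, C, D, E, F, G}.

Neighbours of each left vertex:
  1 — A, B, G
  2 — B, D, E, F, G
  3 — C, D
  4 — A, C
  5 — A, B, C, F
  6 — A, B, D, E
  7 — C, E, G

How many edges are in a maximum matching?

7

For example, pair 1–B, 2–G, 3–C, 4–A, 5–F, 6–D, 7–E.
All 7 left vertices are matched, so no larger matching exists.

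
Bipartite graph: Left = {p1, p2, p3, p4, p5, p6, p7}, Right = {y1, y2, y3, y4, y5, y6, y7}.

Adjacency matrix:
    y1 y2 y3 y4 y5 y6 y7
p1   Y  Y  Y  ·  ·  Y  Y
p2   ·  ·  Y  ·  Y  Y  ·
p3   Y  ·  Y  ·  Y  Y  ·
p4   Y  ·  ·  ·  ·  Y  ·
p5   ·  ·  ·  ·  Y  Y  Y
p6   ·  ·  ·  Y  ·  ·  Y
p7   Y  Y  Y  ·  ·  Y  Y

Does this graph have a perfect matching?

Yes

For example, pair p1-y2, p2-y3, p3-y5, p4-y1, p5-y6, p6-y4, p7-y7.
Every left vertex is matched, so this is a perfect matching.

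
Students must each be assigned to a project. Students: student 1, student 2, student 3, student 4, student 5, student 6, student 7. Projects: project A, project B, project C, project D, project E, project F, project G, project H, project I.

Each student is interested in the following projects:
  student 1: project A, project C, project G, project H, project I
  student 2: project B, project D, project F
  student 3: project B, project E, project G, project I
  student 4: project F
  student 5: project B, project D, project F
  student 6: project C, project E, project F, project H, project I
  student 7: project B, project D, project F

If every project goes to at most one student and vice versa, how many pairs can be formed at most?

6

A valid assignment of size 6: student 1–project G, student 2–project D, student 3–project E, student 4–project F, student 5–project B, student 6–project I.
The set {student 2, student 4, student 5, student 7} has only 3 neighbours ({project B, project D, project F}), so by Hall's theorem at most 6 of the 7 students can be matched.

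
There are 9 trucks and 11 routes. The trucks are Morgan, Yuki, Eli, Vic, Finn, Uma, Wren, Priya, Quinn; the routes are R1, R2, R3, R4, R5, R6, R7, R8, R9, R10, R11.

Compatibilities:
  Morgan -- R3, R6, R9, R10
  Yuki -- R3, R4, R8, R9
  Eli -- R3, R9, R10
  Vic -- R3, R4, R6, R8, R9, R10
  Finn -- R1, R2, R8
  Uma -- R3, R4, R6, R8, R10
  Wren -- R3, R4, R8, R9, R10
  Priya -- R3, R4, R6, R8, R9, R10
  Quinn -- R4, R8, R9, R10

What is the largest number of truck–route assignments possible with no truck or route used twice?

A valid assignment of size 7: Morgan→R3, Yuki→R8, Eli→R10, Vic→R6, Finn→R2, Uma→R4, Wren→R9.
The set {Morgan, Yuki, Eli, Vic, Uma, Wren, Priya, Quinn} has only 6 neighbours ({R10, R3, R4, R6, R8, R9}), so by Hall's theorem at most 7 of the 9 trucks can be matched.

7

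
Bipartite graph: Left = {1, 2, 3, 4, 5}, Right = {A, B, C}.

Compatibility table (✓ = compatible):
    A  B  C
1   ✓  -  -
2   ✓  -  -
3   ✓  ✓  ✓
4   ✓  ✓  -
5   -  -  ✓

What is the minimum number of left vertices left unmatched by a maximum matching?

A valid assignment of size 3: 1-A, 3-C, 4-B.
The set {1, 2, 3, 4, 5} has only 3 neighbours ({A, B, C}), so by Hall's theorem at most 3 of the 5 left vertices can be matched.
That matches 3 of the 5, leaving 2 unmatched; no matching can do better.

2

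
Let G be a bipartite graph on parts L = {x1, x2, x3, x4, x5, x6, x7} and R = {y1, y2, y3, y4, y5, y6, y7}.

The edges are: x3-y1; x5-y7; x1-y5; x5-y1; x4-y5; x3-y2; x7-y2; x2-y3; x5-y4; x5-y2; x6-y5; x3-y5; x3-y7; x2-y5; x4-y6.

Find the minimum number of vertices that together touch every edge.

6

{x2, x3, x4, x5, x7, y5} is a vertex cover of size 6: every edge has an endpoint in this set.
No smaller cover exists because x1–y5, x2–y3, x3–y1, x4–y6, x5–y7, x7–y2 is a matching of size 6, and a cover must include an endpoint of each of these disjoint edges (König's theorem).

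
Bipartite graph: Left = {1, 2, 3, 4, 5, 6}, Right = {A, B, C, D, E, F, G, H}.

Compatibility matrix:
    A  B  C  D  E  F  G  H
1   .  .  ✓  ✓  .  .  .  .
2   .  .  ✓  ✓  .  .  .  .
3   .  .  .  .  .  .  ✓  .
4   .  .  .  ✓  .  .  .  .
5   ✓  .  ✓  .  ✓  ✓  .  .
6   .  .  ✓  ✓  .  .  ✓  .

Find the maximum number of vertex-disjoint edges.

For example, pair 1→D, 2→C, 3→G, 5→E.
The set {1, 2, 3, 4, 6} has only 3 neighbours ({C, D, G}), so by Hall's theorem at most 4 of the 6 left vertices can be matched.

4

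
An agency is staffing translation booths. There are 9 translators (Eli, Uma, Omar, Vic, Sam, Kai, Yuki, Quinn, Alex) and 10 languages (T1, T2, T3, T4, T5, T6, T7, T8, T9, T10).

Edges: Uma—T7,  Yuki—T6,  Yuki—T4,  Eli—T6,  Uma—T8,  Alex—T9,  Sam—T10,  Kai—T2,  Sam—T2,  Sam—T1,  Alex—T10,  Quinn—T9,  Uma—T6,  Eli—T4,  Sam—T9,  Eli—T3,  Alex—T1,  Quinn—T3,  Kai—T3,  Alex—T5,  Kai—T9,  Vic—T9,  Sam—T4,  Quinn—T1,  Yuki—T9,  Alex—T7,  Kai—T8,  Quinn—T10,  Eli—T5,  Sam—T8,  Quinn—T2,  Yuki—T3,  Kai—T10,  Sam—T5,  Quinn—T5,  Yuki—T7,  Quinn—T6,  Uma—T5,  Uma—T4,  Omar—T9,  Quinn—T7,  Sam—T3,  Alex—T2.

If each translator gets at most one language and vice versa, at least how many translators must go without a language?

A valid assignment of size 8: Eli-T6, Uma-T4, Omar-T9, Sam-T5, Kai-T8, Yuki-T3, Quinn-T7, Alex-T10.
The set {Omar, Vic} has only 1 neighbour ({T9}), so by Hall's theorem at most 8 of the 9 translators can be matched.
That matches 8 of the 9, leaving 1 unmatched; no matching can do better.

1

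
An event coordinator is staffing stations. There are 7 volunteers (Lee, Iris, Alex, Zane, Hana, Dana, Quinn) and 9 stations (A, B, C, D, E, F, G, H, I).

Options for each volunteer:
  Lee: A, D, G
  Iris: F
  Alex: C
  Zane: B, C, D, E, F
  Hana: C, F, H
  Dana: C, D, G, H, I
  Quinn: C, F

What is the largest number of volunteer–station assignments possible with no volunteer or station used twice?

A valid assignment of size 6: Lee-D, Iris-F, Alex-C, Zane-E, Hana-H, Dana-G.
The set {Iris, Alex, Quinn} has only 2 neighbours ({C, F}), so by Hall's theorem at most 6 of the 7 volunteers can be matched.

6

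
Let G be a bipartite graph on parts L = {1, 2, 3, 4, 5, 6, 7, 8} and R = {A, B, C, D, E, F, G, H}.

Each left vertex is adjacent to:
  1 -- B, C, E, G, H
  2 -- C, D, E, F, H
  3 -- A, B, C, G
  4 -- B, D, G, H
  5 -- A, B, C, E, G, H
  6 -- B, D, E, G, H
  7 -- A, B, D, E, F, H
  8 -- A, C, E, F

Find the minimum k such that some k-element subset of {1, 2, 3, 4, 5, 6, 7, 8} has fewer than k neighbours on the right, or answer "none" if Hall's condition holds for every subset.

A matching saturating every left vertex exists, for instance 1→B, 2→F, 3→C, 4→D, 5→A, 6→G, 7→H, 8→E.
By Hall's marriage theorem, this means |N(S)| ≥ |S| for every subset S, so no violating subset exists.

none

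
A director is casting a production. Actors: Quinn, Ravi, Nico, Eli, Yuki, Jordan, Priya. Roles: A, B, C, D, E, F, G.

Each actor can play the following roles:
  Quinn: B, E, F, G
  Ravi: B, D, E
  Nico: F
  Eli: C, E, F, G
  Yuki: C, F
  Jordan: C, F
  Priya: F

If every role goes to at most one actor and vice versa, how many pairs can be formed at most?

5

For example, pair Quinn→B, Ravi→D, Nico→F, Eli→E, Yuki→C.
The set {Nico, Yuki, Jordan, Priya} has only 2 neighbours ({C, F}), so by Hall's theorem at most 5 of the 7 actors can be matched.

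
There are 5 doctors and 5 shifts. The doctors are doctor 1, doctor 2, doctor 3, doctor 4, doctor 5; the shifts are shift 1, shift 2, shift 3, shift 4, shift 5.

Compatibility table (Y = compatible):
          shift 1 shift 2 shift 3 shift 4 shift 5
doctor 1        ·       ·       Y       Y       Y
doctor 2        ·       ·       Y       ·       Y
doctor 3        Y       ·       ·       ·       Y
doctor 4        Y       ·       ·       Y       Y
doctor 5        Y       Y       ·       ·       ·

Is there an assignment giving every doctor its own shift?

Yes

A valid assignment of size 5: doctor 1–shift 4, doctor 2–shift 3, doctor 3–shift 1, doctor 4–shift 5, doctor 5–shift 2.
Every doctor is matched, so this is a perfect matching.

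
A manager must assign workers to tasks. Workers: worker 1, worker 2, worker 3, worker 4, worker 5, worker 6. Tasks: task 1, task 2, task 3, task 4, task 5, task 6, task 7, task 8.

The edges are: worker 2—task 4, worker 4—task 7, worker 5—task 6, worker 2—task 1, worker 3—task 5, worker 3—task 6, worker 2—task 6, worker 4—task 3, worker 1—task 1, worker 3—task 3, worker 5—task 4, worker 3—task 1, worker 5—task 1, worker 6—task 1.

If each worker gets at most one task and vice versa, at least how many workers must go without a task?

One maximum matching: worker 1→task 1, worker 2→task 4, worker 3→task 5, worker 4→task 7, worker 5→task 6.
The set {worker 1, worker 6} has only 1 neighbour ({task 1}), so by Hall's theorem at most 5 of the 6 workers can be matched.
That matches 5 of the 6, leaving 1 unmatched; no matching can do better.

1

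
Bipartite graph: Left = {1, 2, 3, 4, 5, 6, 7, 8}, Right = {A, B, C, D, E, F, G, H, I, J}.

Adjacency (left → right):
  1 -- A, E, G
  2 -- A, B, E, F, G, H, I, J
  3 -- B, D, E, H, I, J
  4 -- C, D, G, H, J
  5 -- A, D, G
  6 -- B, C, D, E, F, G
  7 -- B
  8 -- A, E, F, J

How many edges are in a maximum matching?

8

A valid assignment of size 8: 1-G, 2-A, 3-J, 4-H, 5-D, 6-F, 7-B, 8-E.
All 8 left vertices are matched, so no larger matching exists.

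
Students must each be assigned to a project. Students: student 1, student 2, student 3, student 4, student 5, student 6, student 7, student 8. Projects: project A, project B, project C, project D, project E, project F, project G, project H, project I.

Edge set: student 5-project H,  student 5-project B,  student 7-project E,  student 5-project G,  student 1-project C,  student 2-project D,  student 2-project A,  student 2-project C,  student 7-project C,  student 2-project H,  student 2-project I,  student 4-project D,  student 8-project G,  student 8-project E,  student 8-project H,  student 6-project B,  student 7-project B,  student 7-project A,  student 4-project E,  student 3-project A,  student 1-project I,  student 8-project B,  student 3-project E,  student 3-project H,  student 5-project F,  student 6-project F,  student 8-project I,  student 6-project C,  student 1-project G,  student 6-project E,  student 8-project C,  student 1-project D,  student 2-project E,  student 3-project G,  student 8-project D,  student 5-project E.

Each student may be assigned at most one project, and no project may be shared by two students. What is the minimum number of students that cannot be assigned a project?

A valid assignment of size 8: student 1–project C, student 2–project I, student 3–project G, student 4–project D, student 5–project F, student 6–project E, student 7–project A, student 8–project H.
This saturates every student, so 8 is the maximum.
That matches 8 of the 8, leaving 0 unmatched; no matching can do better.

0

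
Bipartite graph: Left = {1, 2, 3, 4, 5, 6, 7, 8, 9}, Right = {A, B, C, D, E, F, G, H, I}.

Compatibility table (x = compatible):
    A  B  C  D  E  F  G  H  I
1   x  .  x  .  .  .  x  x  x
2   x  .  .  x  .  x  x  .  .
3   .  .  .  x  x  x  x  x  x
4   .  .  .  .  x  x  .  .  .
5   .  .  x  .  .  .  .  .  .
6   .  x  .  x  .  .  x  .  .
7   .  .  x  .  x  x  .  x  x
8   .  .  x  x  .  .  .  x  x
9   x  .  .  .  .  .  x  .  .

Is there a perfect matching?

One maximum matching: 1–A, 2–D, 3–E, 4–F, 5–C, 6–B, 7–I, 8–H, 9–G.
All 9 left vertices are covered.

Yes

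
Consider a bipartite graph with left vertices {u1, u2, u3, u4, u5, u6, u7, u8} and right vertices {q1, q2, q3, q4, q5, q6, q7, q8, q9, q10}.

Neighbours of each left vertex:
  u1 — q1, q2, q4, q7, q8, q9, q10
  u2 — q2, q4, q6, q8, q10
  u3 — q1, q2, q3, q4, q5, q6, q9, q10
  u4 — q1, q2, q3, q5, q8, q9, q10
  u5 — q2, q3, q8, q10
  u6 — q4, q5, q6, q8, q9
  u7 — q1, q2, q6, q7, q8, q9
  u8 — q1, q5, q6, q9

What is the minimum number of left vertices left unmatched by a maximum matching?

One maximum matching: u1-q4, u2-q8, u3-q3, u4-q1, u5-q2, u6-q9, u7-q7, u8-q6.
All 8 left vertices are matched, so no larger matching exists.
That matches 8 of the 8, leaving 0 unmatched; no matching can do better.

0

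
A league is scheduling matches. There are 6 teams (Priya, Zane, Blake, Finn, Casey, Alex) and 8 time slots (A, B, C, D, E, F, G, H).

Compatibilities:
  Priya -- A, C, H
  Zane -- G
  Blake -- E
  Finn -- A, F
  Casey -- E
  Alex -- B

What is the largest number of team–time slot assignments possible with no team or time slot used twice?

For example, pair Priya→C, Zane→G, Blake→E, Finn→F, Alex→B.
The set {Blake, Casey} has only 1 neighbour ({E}), so by Hall's theorem at most 5 of the 6 teams can be matched.

5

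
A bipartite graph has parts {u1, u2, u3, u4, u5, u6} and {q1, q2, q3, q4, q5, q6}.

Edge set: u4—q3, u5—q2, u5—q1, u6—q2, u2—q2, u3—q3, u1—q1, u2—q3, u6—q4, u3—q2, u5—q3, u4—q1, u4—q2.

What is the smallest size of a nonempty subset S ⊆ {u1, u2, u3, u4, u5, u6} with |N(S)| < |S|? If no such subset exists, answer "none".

4

Take S = {u1, u2, u3, u4}. Its neighbourhood is {q1, q2, q3}, so |N(S)| = 3 < |S| = 4.
Every subset of size less than 4 has at least as many neighbours as members, so 4 is the minimum.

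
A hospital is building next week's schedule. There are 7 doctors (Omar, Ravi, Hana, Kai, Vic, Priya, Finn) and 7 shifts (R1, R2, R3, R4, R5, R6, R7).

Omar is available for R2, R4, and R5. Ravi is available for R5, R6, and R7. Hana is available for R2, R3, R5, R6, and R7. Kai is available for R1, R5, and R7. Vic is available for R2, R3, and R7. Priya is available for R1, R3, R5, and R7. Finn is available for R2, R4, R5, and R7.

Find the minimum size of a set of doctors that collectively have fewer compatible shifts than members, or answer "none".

none

A matching saturating every doctor exists, for instance Omar→R4, Ravi→R6, Hana→R3, Kai→R1, Vic→R2, Priya→R5, Finn→R7.
By Hall's marriage theorem, this means |N(S)| ≥ |S| for every subset S, so no violating subset exists.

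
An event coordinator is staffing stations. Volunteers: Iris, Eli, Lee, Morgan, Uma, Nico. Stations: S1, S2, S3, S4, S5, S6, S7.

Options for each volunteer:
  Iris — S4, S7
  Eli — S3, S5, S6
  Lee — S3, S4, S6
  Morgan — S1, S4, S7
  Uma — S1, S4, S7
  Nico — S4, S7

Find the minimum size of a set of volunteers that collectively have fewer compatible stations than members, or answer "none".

Take S = {Iris, Morgan, Uma, Nico}. Its neighbourhood is {S1, S4, S7}, so |N(S)| = 3 < |S| = 4.
Every subset of size less than 4 has at least as many neighbours as members, so 4 is the minimum.

4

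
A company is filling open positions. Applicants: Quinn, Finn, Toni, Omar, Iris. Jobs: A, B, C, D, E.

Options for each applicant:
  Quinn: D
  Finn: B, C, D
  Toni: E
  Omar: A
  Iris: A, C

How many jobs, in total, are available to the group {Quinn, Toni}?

The union of neighbours of {Quinn, Toni} is {D, E}, which has 2 elements.
Since |N(S)| = 2 ≥ |S| = 2, Hall's condition holds for this subset.

2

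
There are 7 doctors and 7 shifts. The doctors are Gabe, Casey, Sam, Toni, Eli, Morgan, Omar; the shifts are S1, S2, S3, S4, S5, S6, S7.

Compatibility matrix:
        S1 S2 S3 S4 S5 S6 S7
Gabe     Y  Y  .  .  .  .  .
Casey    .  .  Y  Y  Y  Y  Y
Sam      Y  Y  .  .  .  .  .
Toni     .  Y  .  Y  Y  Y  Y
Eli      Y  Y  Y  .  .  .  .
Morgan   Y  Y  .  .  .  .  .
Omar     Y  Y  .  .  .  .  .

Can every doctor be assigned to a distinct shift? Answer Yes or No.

The set {Gabe, Sam, Morgan, Omar} has only 2 neighbours ({S1, S2}), so by Hall's theorem at most 5 of the 7 doctors can be matched.
Hence no matching covers every doctor.

No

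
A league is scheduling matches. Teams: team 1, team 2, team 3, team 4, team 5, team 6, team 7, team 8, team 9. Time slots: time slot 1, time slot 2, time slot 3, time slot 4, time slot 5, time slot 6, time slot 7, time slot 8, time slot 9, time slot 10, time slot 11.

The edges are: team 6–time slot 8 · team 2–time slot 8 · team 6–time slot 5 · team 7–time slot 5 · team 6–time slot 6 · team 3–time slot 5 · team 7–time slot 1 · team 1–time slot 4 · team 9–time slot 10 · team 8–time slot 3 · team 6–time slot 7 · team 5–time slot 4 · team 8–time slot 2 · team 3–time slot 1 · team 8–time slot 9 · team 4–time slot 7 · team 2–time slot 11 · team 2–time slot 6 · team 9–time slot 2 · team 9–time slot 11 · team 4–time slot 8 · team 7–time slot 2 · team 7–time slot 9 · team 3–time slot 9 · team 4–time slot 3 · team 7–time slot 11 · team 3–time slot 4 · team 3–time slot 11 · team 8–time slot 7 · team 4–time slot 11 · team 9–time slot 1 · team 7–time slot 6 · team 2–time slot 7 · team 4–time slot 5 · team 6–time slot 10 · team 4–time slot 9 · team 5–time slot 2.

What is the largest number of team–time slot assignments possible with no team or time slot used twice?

9

One maximum matching: team 1→time slot 4, team 2→time slot 11, team 3→time slot 9, team 4→time slot 8, team 5→time slot 2, team 6→time slot 7, team 7→time slot 5, team 8→time slot 3, team 9→time slot 10.
This saturates every team, so 9 is the maximum.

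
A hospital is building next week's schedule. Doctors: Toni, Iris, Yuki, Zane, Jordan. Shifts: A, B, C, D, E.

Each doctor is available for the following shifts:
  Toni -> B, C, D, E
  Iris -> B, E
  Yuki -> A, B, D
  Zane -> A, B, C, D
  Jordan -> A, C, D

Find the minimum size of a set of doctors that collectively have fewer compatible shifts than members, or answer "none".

none

A matching saturating every doctor exists, for instance Toni→B, Iris→E, Yuki→A, Zane→D, Jordan→C.
By Hall's marriage theorem, this means |N(S)| ≥ |S| for every subset S, so no violating subset exists.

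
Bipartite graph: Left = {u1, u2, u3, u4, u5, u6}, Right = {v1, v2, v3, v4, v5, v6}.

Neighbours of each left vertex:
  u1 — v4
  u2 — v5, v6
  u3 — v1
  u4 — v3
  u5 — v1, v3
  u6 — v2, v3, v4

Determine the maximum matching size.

For example, pair u1-v4, u2-v6, u3-v1, u4-v3, u6-v2.
The set {u3, u4, u5} has only 2 neighbours ({v1, v3}), so by Hall's theorem at most 5 of the 6 left vertices can be matched.

5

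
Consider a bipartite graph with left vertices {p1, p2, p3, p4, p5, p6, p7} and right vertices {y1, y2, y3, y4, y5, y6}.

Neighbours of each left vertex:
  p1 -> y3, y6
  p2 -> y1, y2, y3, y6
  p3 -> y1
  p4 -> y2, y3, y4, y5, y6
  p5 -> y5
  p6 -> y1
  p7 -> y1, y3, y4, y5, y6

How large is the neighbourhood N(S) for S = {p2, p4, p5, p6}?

The union of neighbours of {p2, p4, p5, p6} is {y1, y2, y3, y4, y5, y6}, which has 6 elements.
Since |N(S)| = 6 ≥ |S| = 4, Hall's condition holds for this subset.

6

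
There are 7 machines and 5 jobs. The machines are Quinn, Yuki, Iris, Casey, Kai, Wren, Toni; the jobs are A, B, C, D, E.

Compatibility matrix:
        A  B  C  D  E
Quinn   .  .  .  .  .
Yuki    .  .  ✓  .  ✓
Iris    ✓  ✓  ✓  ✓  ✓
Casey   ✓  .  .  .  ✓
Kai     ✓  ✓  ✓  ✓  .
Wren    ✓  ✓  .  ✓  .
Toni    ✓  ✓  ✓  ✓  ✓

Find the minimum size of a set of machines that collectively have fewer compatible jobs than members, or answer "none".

Take S = {Quinn}. Its neighbourhood is {}, so |N(S)| = 0 < |S| = 1.

1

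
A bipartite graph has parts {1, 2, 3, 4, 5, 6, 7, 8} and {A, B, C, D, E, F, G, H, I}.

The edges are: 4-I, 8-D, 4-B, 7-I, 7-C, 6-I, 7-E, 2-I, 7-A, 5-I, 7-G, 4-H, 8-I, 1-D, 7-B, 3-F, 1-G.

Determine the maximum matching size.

One maximum matching: 1-G, 2-I, 3-F, 4-B, 7-A, 8-D.
The set {2, 5, 6} has only 1 neighbour ({I}), so by Hall's theorem at most 6 of the 8 left vertices can be matched.

6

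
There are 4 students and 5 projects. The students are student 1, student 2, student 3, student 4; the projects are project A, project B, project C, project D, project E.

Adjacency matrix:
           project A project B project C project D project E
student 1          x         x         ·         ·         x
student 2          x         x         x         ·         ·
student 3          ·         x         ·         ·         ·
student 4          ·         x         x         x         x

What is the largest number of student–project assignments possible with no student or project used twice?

4

For example, pair student 1-project A, student 2-project C, student 3-project B, student 4-project E.
All 4 students are matched, so no larger matching exists.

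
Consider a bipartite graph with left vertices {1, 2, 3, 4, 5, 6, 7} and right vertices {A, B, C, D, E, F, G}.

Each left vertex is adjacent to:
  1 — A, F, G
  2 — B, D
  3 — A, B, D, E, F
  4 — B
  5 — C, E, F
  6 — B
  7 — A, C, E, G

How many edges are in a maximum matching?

A valid assignment of size 6: 1-F, 2-D, 3-A, 4-B, 5-C, 7-E.
The set {4, 6} has only 1 neighbour ({B}), so by Hall's theorem at most 6 of the 7 left vertices can be matched.

6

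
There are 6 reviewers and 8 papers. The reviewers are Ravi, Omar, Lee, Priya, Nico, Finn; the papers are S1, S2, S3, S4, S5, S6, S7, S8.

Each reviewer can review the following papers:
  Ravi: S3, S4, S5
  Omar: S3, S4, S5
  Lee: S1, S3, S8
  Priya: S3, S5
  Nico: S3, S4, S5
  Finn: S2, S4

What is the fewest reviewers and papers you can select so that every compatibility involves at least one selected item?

{Lee, Finn, S3, S4, S5} is a vertex cover of size 5: every edge has an endpoint in this set.
No smaller cover exists because Ravi–S4, Omar–S5, Lee–S8, Priya–S3, Finn–S2 is a matching of size 5, and a cover must include an endpoint of each of these disjoint edges (König's theorem).

5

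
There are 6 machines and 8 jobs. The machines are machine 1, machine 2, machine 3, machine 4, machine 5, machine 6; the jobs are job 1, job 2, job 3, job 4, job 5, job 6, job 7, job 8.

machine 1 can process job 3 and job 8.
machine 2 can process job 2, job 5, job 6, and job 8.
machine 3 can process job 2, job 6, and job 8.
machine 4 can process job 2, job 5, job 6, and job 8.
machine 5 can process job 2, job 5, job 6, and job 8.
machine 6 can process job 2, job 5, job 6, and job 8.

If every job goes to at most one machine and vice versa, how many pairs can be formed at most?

A valid assignment of size 5: machine 1–job 3, machine 2–job 5, machine 3–job 8, machine 4–job 6, machine 5–job 2.
The set {machine 2, machine 3, machine 4, machine 5, machine 6} has only 4 neighbours ({job 2, job 5, job 6, job 8}), so by Hall's theorem at most 5 of the 6 machines can be matched.

5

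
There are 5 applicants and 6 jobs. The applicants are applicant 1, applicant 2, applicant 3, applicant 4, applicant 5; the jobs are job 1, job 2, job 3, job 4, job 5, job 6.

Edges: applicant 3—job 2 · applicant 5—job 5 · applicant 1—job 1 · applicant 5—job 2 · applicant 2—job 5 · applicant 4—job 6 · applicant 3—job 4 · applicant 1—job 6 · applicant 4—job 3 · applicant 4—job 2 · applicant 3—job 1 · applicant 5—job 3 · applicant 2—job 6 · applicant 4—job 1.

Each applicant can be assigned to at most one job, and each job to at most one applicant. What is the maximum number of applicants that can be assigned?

One maximum matching: applicant 1-job 6, applicant 2-job 5, applicant 3-job 4, applicant 4-job 1, applicant 5-job 2.
This saturates every applicant, so 5 is the maximum.

5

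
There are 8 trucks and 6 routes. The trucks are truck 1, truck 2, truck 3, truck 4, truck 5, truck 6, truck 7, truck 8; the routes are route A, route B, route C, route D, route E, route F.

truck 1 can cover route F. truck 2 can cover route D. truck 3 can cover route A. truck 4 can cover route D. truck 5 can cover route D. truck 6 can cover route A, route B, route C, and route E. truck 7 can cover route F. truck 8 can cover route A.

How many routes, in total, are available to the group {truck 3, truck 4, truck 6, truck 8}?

The union of neighbours of {truck 3, truck 4, truck 6, truck 8} is {route A, route B, route C, route D, route E}, which has 5 elements.
Since |N(S)| = 5 ≥ |S| = 4, Hall's condition holds for this subset.

5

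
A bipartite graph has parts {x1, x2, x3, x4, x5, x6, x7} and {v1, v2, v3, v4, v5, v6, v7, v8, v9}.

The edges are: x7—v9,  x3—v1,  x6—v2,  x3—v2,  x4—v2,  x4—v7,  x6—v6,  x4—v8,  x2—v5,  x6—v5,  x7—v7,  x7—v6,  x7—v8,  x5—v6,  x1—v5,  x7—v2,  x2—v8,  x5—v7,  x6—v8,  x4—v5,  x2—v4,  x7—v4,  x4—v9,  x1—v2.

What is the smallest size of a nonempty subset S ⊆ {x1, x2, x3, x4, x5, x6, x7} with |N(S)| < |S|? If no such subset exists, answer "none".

A matching saturating every left vertex exists, for instance x1→v5, x2→v4, x3→v1, x4→v9, x5→v6, x6→v8, x7→v2.
By Hall's marriage theorem, this means |N(S)| ≥ |S| for every subset S, so no violating subset exists.

none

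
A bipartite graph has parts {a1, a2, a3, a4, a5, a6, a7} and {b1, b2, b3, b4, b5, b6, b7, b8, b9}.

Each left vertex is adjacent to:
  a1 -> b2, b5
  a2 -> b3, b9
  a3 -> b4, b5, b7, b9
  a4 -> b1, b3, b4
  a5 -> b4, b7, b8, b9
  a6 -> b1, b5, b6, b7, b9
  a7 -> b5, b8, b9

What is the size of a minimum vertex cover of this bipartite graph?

{a1, a2, a3, a4, a5, a6, a7} is a vertex cover of size 7: every edge has an endpoint in this set.
No smaller cover exists because a1–b2, a2–b9, a3–b7, a4–b3, a5–b8, a6–b1, a7–b5 is a matching of size 7, and a cover must include an endpoint of each of these disjoint edges (König's theorem).

7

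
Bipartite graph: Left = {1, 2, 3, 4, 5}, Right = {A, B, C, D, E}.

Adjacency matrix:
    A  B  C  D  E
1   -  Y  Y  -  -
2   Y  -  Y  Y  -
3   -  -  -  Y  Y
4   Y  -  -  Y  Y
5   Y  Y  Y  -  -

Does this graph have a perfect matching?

Yes

A valid assignment of size 5: 1→C, 2→D, 3→E, 4→A, 5→B.
All 5 left vertices are covered.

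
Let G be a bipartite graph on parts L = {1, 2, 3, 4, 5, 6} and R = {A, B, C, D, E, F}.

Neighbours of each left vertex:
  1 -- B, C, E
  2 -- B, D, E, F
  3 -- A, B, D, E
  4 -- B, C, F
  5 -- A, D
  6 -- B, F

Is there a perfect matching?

Yes

For example, pair 1-C, 2-E, 3-D, 4-F, 5-A, 6-B.
All 6 left vertices are covered.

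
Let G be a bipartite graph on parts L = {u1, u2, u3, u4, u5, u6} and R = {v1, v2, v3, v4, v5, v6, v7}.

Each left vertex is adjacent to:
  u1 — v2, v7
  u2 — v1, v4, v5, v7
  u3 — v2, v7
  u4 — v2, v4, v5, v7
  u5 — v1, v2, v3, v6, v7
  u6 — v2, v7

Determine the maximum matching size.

5

One maximum matching: u1–v7, u2–v1, u3–v2, u4–v4, u5–v3.
The set {u1, u3, u6} has only 2 neighbours ({v2, v7}), so by Hall's theorem at most 5 of the 6 left vertices can be matched.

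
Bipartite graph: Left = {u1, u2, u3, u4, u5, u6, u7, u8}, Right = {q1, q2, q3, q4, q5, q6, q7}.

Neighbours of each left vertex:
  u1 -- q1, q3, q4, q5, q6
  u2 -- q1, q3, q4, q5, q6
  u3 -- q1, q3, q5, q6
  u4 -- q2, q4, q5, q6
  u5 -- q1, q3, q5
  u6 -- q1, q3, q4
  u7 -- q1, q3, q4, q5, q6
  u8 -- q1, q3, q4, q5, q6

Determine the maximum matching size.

One maximum matching: u1-q1, u2-q6, u3-q5, u4-q2, u5-q3, u6-q4.
The set {u1, u2, u3, u5, u6, u7, u8} has only 5 neighbours ({q1, q3, q4, q5, q6}), so by Hall's theorem at most 6 of the 8 left vertices can be matched.

6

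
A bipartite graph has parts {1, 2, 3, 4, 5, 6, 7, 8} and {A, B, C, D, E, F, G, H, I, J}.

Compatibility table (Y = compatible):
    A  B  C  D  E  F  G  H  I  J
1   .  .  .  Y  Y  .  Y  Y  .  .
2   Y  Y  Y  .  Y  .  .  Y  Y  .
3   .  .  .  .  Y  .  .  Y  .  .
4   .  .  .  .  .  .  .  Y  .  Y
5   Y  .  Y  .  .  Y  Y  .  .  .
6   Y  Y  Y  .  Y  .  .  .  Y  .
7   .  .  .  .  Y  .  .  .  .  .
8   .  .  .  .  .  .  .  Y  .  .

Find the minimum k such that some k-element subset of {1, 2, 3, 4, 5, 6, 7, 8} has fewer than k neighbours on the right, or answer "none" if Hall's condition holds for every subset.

3

Take S = {3, 7, 8}. Its neighbourhood is {E, H}, so |N(S)| = 2 < |S| = 3.
Every subset of size less than 3 has at least as many neighbours as members, so 3 is the minimum.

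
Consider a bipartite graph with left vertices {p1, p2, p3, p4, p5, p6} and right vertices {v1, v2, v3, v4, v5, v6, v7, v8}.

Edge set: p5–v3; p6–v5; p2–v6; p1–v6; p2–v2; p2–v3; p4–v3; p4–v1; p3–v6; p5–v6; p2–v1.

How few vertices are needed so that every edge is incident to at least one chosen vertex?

A maximum matching has 5 edges (e.g. p1–v6, p2–v2, p4–v1, p5–v3, p6–v5).
By König's theorem the minimum vertex cover has the same size. One such cover is {p2, p4, p5, p6, v6}.

5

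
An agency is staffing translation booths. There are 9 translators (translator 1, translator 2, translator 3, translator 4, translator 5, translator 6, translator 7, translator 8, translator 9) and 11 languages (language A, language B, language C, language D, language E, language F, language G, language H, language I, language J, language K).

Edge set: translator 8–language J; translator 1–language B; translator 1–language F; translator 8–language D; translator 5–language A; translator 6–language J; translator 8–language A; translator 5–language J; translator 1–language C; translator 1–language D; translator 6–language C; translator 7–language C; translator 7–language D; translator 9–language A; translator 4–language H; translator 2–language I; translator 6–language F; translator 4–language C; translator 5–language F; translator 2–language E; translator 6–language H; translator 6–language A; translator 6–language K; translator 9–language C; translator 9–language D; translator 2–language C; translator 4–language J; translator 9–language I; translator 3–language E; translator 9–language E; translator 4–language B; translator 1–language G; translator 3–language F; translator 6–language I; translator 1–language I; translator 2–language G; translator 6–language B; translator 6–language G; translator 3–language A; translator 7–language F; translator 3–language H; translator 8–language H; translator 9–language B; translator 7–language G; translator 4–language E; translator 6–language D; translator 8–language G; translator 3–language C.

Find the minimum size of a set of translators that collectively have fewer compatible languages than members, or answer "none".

none

A matching saturating every translator exists, for instance translator 1→language F, translator 2→language I, translator 3→language H, translator 4→language B, translator 5→language A, translator 6→language J, translator 7→language C, translator 8→language G, translator 9→language D.
By Hall's marriage theorem, this means |N(S)| ≥ |S| for every subset S, so no violating subset exists.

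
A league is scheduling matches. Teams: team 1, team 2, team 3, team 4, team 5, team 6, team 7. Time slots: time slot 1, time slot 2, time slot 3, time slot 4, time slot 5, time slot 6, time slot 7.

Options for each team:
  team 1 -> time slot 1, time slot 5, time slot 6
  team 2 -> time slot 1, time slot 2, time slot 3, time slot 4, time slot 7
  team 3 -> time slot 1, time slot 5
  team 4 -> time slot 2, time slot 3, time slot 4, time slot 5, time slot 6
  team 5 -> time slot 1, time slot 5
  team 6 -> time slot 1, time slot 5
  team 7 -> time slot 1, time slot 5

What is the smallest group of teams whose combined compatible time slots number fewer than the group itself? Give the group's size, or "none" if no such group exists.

3

Take S = {team 3, team 5, team 6}. Its neighbourhood is {time slot 1, time slot 5}, so |N(S)| = 2 < |S| = 3.
Every subset of size less than 3 has at least as many neighbours as members, so 3 is the minimum.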